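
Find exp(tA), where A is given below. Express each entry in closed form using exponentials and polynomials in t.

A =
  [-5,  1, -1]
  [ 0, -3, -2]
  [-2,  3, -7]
e^{tA} =
  [t^2*exp(-5*t) + exp(-5*t), -t^2*exp(-5*t)/2 + t*exp(-5*t), -t*exp(-5*t)]
  [2*t^2*exp(-5*t), -t^2*exp(-5*t) + 2*t*exp(-5*t) + exp(-5*t), -2*t*exp(-5*t)]
  [2*t^2*exp(-5*t) - 2*t*exp(-5*t), -t^2*exp(-5*t) + 3*t*exp(-5*t), -2*t*exp(-5*t) + exp(-5*t)]

Strategy: write A = P · J · P⁻¹ where J is a Jordan canonical form, so e^{tA} = P · e^{tJ} · P⁻¹, and e^{tJ} can be computed block-by-block.

A has Jordan form
J =
  [-5,  1,  0]
  [ 0, -5,  1]
  [ 0,  0, -5]
(up to reordering of blocks).

Per-block formulas:
  For a 3×3 Jordan block J_3(-5): exp(t · J_3(-5)) = e^(-5t)·(I + t·N + (t^2/2)·N^2), where N is the 3×3 nilpotent shift.

After assembling e^{tJ} and conjugating by P, we get:

e^{tA} =
  [t^2*exp(-5*t) + exp(-5*t), -t^2*exp(-5*t)/2 + t*exp(-5*t), -t*exp(-5*t)]
  [2*t^2*exp(-5*t), -t^2*exp(-5*t) + 2*t*exp(-5*t) + exp(-5*t), -2*t*exp(-5*t)]
  [2*t^2*exp(-5*t) - 2*t*exp(-5*t), -t^2*exp(-5*t) + 3*t*exp(-5*t), -2*t*exp(-5*t) + exp(-5*t)]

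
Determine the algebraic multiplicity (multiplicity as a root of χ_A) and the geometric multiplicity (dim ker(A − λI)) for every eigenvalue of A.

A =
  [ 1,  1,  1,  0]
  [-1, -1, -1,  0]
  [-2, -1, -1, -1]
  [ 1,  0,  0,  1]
λ = 0: alg = 4, geom = 2

Step 1 — factor the characteristic polynomial to read off the algebraic multiplicities:
  χ_A(x) = x^4

Step 2 — compute geometric multiplicities via the rank-nullity identity g(λ) = n − rank(A − λI):
  rank(A − (0)·I) = 2, so dim ker(A − (0)·I) = n − 2 = 2

Summary:
  λ = 0: algebraic multiplicity = 4, geometric multiplicity = 2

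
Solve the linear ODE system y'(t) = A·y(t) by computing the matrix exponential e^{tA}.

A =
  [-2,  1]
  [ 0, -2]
e^{tA} =
  [exp(-2*t), t*exp(-2*t)]
  [0, exp(-2*t)]

Strategy: write A = P · J · P⁻¹ where J is a Jordan canonical form, so e^{tA} = P · e^{tJ} · P⁻¹, and e^{tJ} can be computed block-by-block.

A has Jordan form
J =
  [-2,  1]
  [ 0, -2]
(up to reordering of blocks).

Per-block formulas:
  For a 2×2 Jordan block J_2(-2): exp(t · J_2(-2)) = e^(-2t)·(I + t·N), where N is the 2×2 nilpotent shift.

After assembling e^{tJ} and conjugating by P, we get:

e^{tA} =
  [exp(-2*t), t*exp(-2*t)]
  [0, exp(-2*t)]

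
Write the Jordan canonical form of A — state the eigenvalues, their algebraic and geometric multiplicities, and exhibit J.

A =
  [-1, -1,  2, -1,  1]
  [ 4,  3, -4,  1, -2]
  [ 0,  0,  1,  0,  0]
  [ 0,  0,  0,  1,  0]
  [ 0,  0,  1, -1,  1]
J_3(1) ⊕ J_2(1)

The characteristic polynomial is
  det(x·I − A) = x^5 - 5*x^4 + 10*x^3 - 10*x^2 + 5*x - 1 = (x - 1)^5

Eigenvalues and multiplicities (the geometric multiplicity of λ is n − rank(A − λI), which equals the number of Jordan blocks for λ):
  λ = 1: algebraic multiplicity = 5, geometric multiplicity = 2

Determining the block sizes for each eigenvalue:
  λ = 1: with am = 5 and gm = 2, the partition is not yet determined (e.g. several partitions of 5 into 2 parts exist). Let N = A − (1)·I. Computing rank(N^1) = 3, rank(N^2) = 1, rank(N^3) = 0; the number of blocks of size ≥ j is rank(N^{j−1}) − rank(N^j), giving [2, 2, 1]. So we have 1 block(s) of size 3, 1 block(s) of size 2 → block sizes [3, 2]

Assembling the blocks gives a Jordan form
J =
  [1, 1, 0, 0, 0]
  [0, 1, 1, 0, 0]
  [0, 0, 1, 0, 0]
  [0, 0, 0, 1, 1]
  [0, 0, 0, 0, 1]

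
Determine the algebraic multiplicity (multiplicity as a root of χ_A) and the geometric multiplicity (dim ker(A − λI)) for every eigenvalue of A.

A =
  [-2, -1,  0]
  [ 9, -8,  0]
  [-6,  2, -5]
λ = -5: alg = 3, geom = 2

Step 1 — factor the characteristic polynomial to read off the algebraic multiplicities:
  χ_A(x) = (x + 5)^3

Step 2 — compute geometric multiplicities via the rank-nullity identity g(λ) = n − rank(A − λI):
  rank(A − (-5)·I) = 1, so dim ker(A − (-5)·I) = n − 1 = 2

Summary:
  λ = -5: algebraic multiplicity = 3, geometric multiplicity = 2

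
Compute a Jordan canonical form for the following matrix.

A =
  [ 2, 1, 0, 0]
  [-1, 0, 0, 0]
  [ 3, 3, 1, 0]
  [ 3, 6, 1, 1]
J_2(1) ⊕ J_2(1)

The characteristic polynomial is
  det(x·I − A) = x^4 - 4*x^3 + 6*x^2 - 4*x + 1 = (x - 1)^4

Eigenvalues and multiplicities (the geometric multiplicity of λ is n − rank(A − λI), which equals the number of Jordan blocks for λ):
  λ = 1: algebraic multiplicity = 4, geometric multiplicity = 2

Determining the block sizes for each eigenvalue:
  λ = 1: with am = 4 and gm = 2, the partition is not yet determined (e.g. several partitions of 4 into 2 parts exist). Let N = A − (1)·I. Computing rank(N^1) = 2, rank(N^2) = 0; the number of blocks of size ≥ j is rank(N^{j−1}) − rank(N^j), giving [2, 2]. So we have 2 block(s) of size 2 → block sizes [2, 2]

Assembling the blocks gives a Jordan form
J =
  [1, 1, 0, 0]
  [0, 1, 0, 0]
  [0, 0, 1, 1]
  [0, 0, 0, 1]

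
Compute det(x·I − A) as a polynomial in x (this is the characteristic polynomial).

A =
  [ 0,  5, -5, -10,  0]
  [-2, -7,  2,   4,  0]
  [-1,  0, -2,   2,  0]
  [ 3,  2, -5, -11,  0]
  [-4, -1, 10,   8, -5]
x^5 + 25*x^4 + 250*x^3 + 1250*x^2 + 3125*x + 3125

Expanding det(x·I − A) (e.g. by cofactor expansion or by noting that A is similar to its Jordan form J, which has the same characteristic polynomial as A) gives
  χ_A(x) = x^5 + 25*x^4 + 250*x^3 + 1250*x^2 + 3125*x + 3125
which factors as (x + 5)^5. The eigenvalues (with algebraic multiplicities) are λ = -5 with multiplicity 5.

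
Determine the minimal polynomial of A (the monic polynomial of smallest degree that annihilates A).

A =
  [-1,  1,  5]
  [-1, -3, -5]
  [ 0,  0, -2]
x^2 + 4*x + 4

The characteristic polynomial is χ_A(x) = (x + 2)^3, so the eigenvalues are known. The minimal polynomial is
  m_A(x) = Π_λ (x − λ)^{k_λ}
where k_λ is the size of the *largest* Jordan block for λ (equivalently, the smallest k with (A − λI)^k v = 0 for every generalised eigenvector v of λ).

  λ = -2: largest Jordan block has size 2, contributing (x + 2)^2

So m_A(x) = (x + 2)^2 = x^2 + 4*x + 4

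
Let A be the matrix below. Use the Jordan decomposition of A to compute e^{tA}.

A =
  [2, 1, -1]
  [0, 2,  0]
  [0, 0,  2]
e^{tA} =
  [exp(2*t), t*exp(2*t), -t*exp(2*t)]
  [0, exp(2*t), 0]
  [0, 0, exp(2*t)]

Strategy: write A = P · J · P⁻¹ where J is a Jordan canonical form, so e^{tA} = P · e^{tJ} · P⁻¹, and e^{tJ} can be computed block-by-block.

A has Jordan form
J =
  [2, 1, 0]
  [0, 2, 0]
  [0, 0, 2]
(up to reordering of blocks).

Per-block formulas:
  For a 1×1 block at λ = 2: exp(t · [2]) = [e^(2t)].
  For a 2×2 Jordan block J_2(2): exp(t · J_2(2)) = e^(2t)·(I + t·N), where N is the 2×2 nilpotent shift.

After assembling e^{tJ} and conjugating by P, we get:

e^{tA} =
  [exp(2*t), t*exp(2*t), -t*exp(2*t)]
  [0, exp(2*t), 0]
  [0, 0, exp(2*t)]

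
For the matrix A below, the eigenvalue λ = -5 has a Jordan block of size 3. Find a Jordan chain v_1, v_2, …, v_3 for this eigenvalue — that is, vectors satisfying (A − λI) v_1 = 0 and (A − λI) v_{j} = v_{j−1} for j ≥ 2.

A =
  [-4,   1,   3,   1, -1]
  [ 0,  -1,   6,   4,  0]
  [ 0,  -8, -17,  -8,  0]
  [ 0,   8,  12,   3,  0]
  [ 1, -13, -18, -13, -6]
A Jordan chain for λ = -5 of length 3:
v_1 = (2, 0, 0, 0, 2)ᵀ
v_2 = (1, 4, -8, 8, -13)ᵀ
v_3 = (0, 1, 0, 0, 0)ᵀ

Let N = A − (-5)·I. We want v_3 with N^3 v_3 = 0 but N^2 v_3 ≠ 0; then v_{j-1} := N · v_j for j = 3, …, 2.

Pick v_3 = (0, 1, 0, 0, 0)ᵀ.
Then v_2 = N · v_3 = (1, 4, -8, 8, -13)ᵀ.
Then v_1 = N · v_2 = (2, 0, 0, 0, 2)ᵀ.

Sanity check: (A − (-5)·I) v_1 = (0, 0, 0, 0, 0)ᵀ = 0. ✓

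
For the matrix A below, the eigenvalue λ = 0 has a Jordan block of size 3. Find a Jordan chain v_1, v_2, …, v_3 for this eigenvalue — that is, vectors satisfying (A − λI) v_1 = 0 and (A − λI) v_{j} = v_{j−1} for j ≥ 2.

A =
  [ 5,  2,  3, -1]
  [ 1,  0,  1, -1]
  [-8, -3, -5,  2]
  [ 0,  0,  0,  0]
A Jordan chain for λ = 0 of length 3:
v_1 = (3, -3, -3, 0)ᵀ
v_2 = (5, 1, -8, 0)ᵀ
v_3 = (1, 0, 0, 0)ᵀ

Let N = A − (0)·I. We want v_3 with N^3 v_3 = 0 but N^2 v_3 ≠ 0; then v_{j-1} := N · v_j for j = 3, …, 2.

Pick v_3 = (1, 0, 0, 0)ᵀ.
Then v_2 = N · v_3 = (5, 1, -8, 0)ᵀ.
Then v_1 = N · v_2 = (3, -3, -3, 0)ᵀ.

Sanity check: (A − (0)·I) v_1 = (0, 0, 0, 0)ᵀ = 0. ✓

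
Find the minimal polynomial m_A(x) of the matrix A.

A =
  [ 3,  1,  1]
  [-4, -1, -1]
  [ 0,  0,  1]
x^3 - 3*x^2 + 3*x - 1

The characteristic polynomial is χ_A(x) = (x - 1)^3, so the eigenvalues are known. The minimal polynomial is
  m_A(x) = Π_λ (x − λ)^{k_λ}
where k_λ is the size of the *largest* Jordan block for λ (equivalently, the smallest k with (A − λI)^k v = 0 for every generalised eigenvector v of λ).

  λ = 1: largest Jordan block has size 3, contributing (x − 1)^3

So m_A(x) = (x - 1)^3 = x^3 - 3*x^2 + 3*x - 1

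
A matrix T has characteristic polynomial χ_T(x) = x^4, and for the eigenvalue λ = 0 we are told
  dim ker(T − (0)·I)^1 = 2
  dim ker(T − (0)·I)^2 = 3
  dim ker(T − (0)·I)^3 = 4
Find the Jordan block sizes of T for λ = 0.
Block sizes for λ = 0: [3, 1]

From the dimensions of kernels of powers, the number of Jordan blocks of size at least j is d_j − d_{j−1} where d_j = dim ker(N^j) (with d_0 = 0). Computing the differences gives [2, 1, 1].
The number of blocks of size exactly k is (#blocks of size ≥ k) − (#blocks of size ≥ k + 1), so the partition is: 1 block(s) of size 1, 1 block(s) of size 3.
In nonincreasing order the block sizes are [3, 1].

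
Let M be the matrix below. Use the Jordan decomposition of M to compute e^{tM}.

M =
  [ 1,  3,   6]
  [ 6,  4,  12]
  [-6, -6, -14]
e^{tM} =
  [2*exp(-2*t) - exp(-5*t), exp(-2*t) - exp(-5*t), 2*exp(-2*t) - 2*exp(-5*t)]
  [2*exp(-2*t) - 2*exp(-5*t), 3*exp(-2*t) - 2*exp(-5*t), 4*exp(-2*t) - 4*exp(-5*t)]
  [-2*exp(-2*t) + 2*exp(-5*t), -2*exp(-2*t) + 2*exp(-5*t), -3*exp(-2*t) + 4*exp(-5*t)]

Strategy: write M = P · J · P⁻¹ where J is a Jordan canonical form, so e^{tM} = P · e^{tJ} · P⁻¹, and e^{tJ} can be computed block-by-block.

M has Jordan form
J =
  [-5,  0,  0]
  [ 0, -2,  0]
  [ 0,  0, -2]
(up to reordering of blocks).

Per-block formulas:
  For a 1×1 block at λ = -5: exp(t · [-5]) = [e^(-5t)].
  For a 1×1 block at λ = -2: exp(t · [-2]) = [e^(-2t)].

After assembling e^{tJ} and conjugating by P, we get:

e^{tM} =
  [2*exp(-2*t) - exp(-5*t), exp(-2*t) - exp(-5*t), 2*exp(-2*t) - 2*exp(-5*t)]
  [2*exp(-2*t) - 2*exp(-5*t), 3*exp(-2*t) - 2*exp(-5*t), 4*exp(-2*t) - 4*exp(-5*t)]
  [-2*exp(-2*t) + 2*exp(-5*t), -2*exp(-2*t) + 2*exp(-5*t), -3*exp(-2*t) + 4*exp(-5*t)]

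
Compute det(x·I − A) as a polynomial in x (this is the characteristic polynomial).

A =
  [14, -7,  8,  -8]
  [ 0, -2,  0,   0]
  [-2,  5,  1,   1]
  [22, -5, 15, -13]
x^4 - 8*x^2 + 16

Expanding det(x·I − A) (e.g. by cofactor expansion or by noting that A is similar to its Jordan form J, which has the same characteristic polynomial as A) gives
  χ_A(x) = x^4 - 8*x^2 + 16
which factors as (x - 2)^2*(x + 2)^2. The eigenvalues (with algebraic multiplicities) are λ = -2 with multiplicity 2, λ = 2 with multiplicity 2.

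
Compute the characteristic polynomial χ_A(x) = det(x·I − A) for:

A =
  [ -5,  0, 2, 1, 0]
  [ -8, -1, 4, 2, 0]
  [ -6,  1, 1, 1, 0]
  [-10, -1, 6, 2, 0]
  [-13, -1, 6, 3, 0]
x^5 + 3*x^4 + 3*x^3 + x^2

Expanding det(x·I − A) (e.g. by cofactor expansion or by noting that A is similar to its Jordan form J, which has the same characteristic polynomial as A) gives
  χ_A(x) = x^5 + 3*x^4 + 3*x^3 + x^2
which factors as x^2*(x + 1)^3. The eigenvalues (with algebraic multiplicities) are λ = -1 with multiplicity 3, λ = 0 with multiplicity 2.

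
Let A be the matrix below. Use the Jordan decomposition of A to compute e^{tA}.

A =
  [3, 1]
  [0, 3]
e^{tA} =
  [exp(3*t), t*exp(3*t)]
  [0, exp(3*t)]

Strategy: write A = P · J · P⁻¹ where J is a Jordan canonical form, so e^{tA} = P · e^{tJ} · P⁻¹, and e^{tJ} can be computed block-by-block.

A has Jordan form
J =
  [3, 1]
  [0, 3]
(up to reordering of blocks).

Per-block formulas:
  For a 2×2 Jordan block J_2(3): exp(t · J_2(3)) = e^(3t)·(I + t·N), where N is the 2×2 nilpotent shift.

After assembling e^{tJ} and conjugating by P, we get:

e^{tA} =
  [exp(3*t), t*exp(3*t)]
  [0, exp(3*t)]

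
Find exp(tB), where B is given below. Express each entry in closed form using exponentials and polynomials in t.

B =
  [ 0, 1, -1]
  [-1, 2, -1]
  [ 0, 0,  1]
e^{tB} =
  [-t*exp(t) + exp(t), t*exp(t), -t*exp(t)]
  [-t*exp(t), t*exp(t) + exp(t), -t*exp(t)]
  [0, 0, exp(t)]

Strategy: write B = P · J · P⁻¹ where J is a Jordan canonical form, so e^{tB} = P · e^{tJ} · P⁻¹, and e^{tJ} can be computed block-by-block.

B has Jordan form
J =
  [1, 1, 0]
  [0, 1, 0]
  [0, 0, 1]
(up to reordering of blocks).

Per-block formulas:
  For a 1×1 block at λ = 1: exp(t · [1]) = [e^(1t)].
  For a 2×2 Jordan block J_2(1): exp(t · J_2(1)) = e^(1t)·(I + t·N), where N is the 2×2 nilpotent shift.

After assembling e^{tJ} and conjugating by P, we get:

e^{tB} =
  [-t*exp(t) + exp(t), t*exp(t), -t*exp(t)]
  [-t*exp(t), t*exp(t) + exp(t), -t*exp(t)]
  [0, 0, exp(t)]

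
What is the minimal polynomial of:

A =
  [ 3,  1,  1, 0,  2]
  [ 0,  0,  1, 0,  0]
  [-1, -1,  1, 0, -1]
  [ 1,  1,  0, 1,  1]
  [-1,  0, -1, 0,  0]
x^3 - 3*x^2 + 3*x - 1

The characteristic polynomial is χ_A(x) = (x - 1)^5, so the eigenvalues are known. The minimal polynomial is
  m_A(x) = Π_λ (x − λ)^{k_λ}
where k_λ is the size of the *largest* Jordan block for λ (equivalently, the smallest k with (A − λI)^k v = 0 for every generalised eigenvector v of λ).

  λ = 1: largest Jordan block has size 3, contributing (x − 1)^3

So m_A(x) = (x - 1)^3 = x^3 - 3*x^2 + 3*x - 1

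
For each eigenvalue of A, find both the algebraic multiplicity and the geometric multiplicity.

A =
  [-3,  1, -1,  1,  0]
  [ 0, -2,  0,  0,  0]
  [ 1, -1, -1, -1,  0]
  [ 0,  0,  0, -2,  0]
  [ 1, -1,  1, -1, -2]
λ = -2: alg = 5, geom = 4

Step 1 — factor the characteristic polynomial to read off the algebraic multiplicities:
  χ_A(x) = (x + 2)^5

Step 2 — compute geometric multiplicities via the rank-nullity identity g(λ) = n − rank(A − λI):
  rank(A − (-2)·I) = 1, so dim ker(A − (-2)·I) = n − 1 = 4

Summary:
  λ = -2: algebraic multiplicity = 5, geometric multiplicity = 4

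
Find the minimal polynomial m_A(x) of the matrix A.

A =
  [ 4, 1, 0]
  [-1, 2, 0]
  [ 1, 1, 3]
x^2 - 6*x + 9

The characteristic polynomial is χ_A(x) = (x - 3)^3, so the eigenvalues are known. The minimal polynomial is
  m_A(x) = Π_λ (x − λ)^{k_λ}
where k_λ is the size of the *largest* Jordan block for λ (equivalently, the smallest k with (A − λI)^k v = 0 for every generalised eigenvector v of λ).

  λ = 3: largest Jordan block has size 2, contributing (x − 3)^2

So m_A(x) = (x - 3)^2 = x^2 - 6*x + 9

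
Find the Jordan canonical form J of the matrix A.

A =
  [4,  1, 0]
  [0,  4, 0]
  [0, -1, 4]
J_2(4) ⊕ J_1(4)

The characteristic polynomial is
  det(x·I − A) = x^3 - 12*x^2 + 48*x - 64 = (x - 4)^3

Eigenvalues and multiplicities (the geometric multiplicity of λ is n − rank(A − λI), which equals the number of Jordan blocks for λ):
  λ = 4: algebraic multiplicity = 3, geometric multiplicity = 2

Determining the block sizes for each eigenvalue:
  λ = 4: 2 blocks summing to 3 forces exactly one block of size 2 and the rest size 1 → block sizes [2, 1]

Assembling the blocks gives a Jordan form
J =
  [4, 1, 0]
  [0, 4, 0]
  [0, 0, 4]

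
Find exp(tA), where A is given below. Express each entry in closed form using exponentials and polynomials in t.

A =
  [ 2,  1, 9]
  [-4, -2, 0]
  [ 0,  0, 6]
e^{tA} =
  [2*t + 1, t, -3*t + 2*exp(6*t) - 2]
  [-4*t, 1 - 2*t, 6*t - exp(6*t) + 1]
  [0, 0, exp(6*t)]

Strategy: write A = P · J · P⁻¹ where J is a Jordan canonical form, so e^{tA} = P · e^{tJ} · P⁻¹, and e^{tJ} can be computed block-by-block.

A has Jordan form
J =
  [0, 1, 0]
  [0, 0, 0]
  [0, 0, 6]
(up to reordering of blocks).

Per-block formulas:
  For a 2×2 Jordan block J_2(0): exp(t · J_2(0)) = e^(0t)·(I + t·N), where N is the 2×2 nilpotent shift.
  For a 1×1 block at λ = 6: exp(t · [6]) = [e^(6t)].

After assembling e^{tJ} and conjugating by P, we get:

e^{tA} =
  [2*t + 1, t, -3*t + 2*exp(6*t) - 2]
  [-4*t, 1 - 2*t, 6*t - exp(6*t) + 1]
  [0, 0, exp(6*t)]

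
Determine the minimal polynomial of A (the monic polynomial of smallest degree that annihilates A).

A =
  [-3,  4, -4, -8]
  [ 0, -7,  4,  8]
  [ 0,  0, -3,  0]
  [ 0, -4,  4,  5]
x^2 + 2*x - 3

The characteristic polynomial is χ_A(x) = (x - 1)*(x + 3)^3, so the eigenvalues are known. The minimal polynomial is
  m_A(x) = Π_λ (x − λ)^{k_λ}
where k_λ is the size of the *largest* Jordan block for λ (equivalently, the smallest k with (A − λI)^k v = 0 for every generalised eigenvector v of λ).

  λ = -3: largest Jordan block has size 1, contributing (x + 3)
  λ = 1: largest Jordan block has size 1, contributing (x − 1)

So m_A(x) = (x - 1)*(x + 3) = x^2 + 2*x - 3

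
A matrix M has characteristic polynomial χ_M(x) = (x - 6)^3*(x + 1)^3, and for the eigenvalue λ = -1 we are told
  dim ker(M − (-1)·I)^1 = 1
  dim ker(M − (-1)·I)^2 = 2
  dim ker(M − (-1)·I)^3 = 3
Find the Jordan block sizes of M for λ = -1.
Block sizes for λ = -1: [3]

From the dimensions of kernels of powers, the number of Jordan blocks of size at least j is d_j − d_{j−1} where d_j = dim ker(N^j) (with d_0 = 0). Computing the differences gives [1, 1, 1].
The number of blocks of size exactly k is (#blocks of size ≥ k) − (#blocks of size ≥ k + 1), so the partition is: 1 block(s) of size 3.
In nonincreasing order the block sizes are [3].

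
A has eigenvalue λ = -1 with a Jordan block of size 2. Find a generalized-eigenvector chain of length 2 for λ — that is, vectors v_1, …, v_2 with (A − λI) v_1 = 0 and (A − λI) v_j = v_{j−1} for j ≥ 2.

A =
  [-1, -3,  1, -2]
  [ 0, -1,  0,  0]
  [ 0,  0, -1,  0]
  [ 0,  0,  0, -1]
A Jordan chain for λ = -1 of length 2:
v_1 = (-3, 0, 0, 0)ᵀ
v_2 = (0, 1, 0, 0)ᵀ

Let N = A − (-1)·I. We want v_2 with N^2 v_2 = 0 but N^1 v_2 ≠ 0; then v_{j-1} := N · v_j for j = 2, …, 2.

Pick v_2 = (0, 1, 0, 0)ᵀ.
Then v_1 = N · v_2 = (-3, 0, 0, 0)ᵀ.

Sanity check: (A − (-1)·I) v_1 = (0, 0, 0, 0)ᵀ = 0. ✓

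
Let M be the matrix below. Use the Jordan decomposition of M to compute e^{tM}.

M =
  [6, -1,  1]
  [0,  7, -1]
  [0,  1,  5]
e^{tM} =
  [exp(6*t), -t*exp(6*t), t*exp(6*t)]
  [0, t*exp(6*t) + exp(6*t), -t*exp(6*t)]
  [0, t*exp(6*t), -t*exp(6*t) + exp(6*t)]

Strategy: write M = P · J · P⁻¹ where J is a Jordan canonical form, so e^{tM} = P · e^{tJ} · P⁻¹, and e^{tJ} can be computed block-by-block.

M has Jordan form
J =
  [6, 1, 0]
  [0, 6, 0]
  [0, 0, 6]
(up to reordering of blocks).

Per-block formulas:
  For a 2×2 Jordan block J_2(6): exp(t · J_2(6)) = e^(6t)·(I + t·N), where N is the 2×2 nilpotent shift.
  For a 1×1 block at λ = 6: exp(t · [6]) = [e^(6t)].

After assembling e^{tJ} and conjugating by P, we get:

e^{tM} =
  [exp(6*t), -t*exp(6*t), t*exp(6*t)]
  [0, t*exp(6*t) + exp(6*t), -t*exp(6*t)]
  [0, t*exp(6*t), -t*exp(6*t) + exp(6*t)]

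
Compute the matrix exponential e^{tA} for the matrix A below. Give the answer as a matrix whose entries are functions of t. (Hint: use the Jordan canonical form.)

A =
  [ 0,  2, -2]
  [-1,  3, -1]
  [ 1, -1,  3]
e^{tA} =
  [-2*t*exp(2*t) + exp(2*t), 2*t*exp(2*t), -2*t*exp(2*t)]
  [-t*exp(2*t), t*exp(2*t) + exp(2*t), -t*exp(2*t)]
  [t*exp(2*t), -t*exp(2*t), t*exp(2*t) + exp(2*t)]

Strategy: write A = P · J · P⁻¹ where J is a Jordan canonical form, so e^{tA} = P · e^{tJ} · P⁻¹, and e^{tJ} can be computed block-by-block.

A has Jordan form
J =
  [2, 1, 0]
  [0, 2, 0]
  [0, 0, 2]
(up to reordering of blocks).

Per-block formulas:
  For a 1×1 block at λ = 2: exp(t · [2]) = [e^(2t)].
  For a 2×2 Jordan block J_2(2): exp(t · J_2(2)) = e^(2t)·(I + t·N), where N is the 2×2 nilpotent shift.

After assembling e^{tJ} and conjugating by P, we get:

e^{tA} =
  [-2*t*exp(2*t) + exp(2*t), 2*t*exp(2*t), -2*t*exp(2*t)]
  [-t*exp(2*t), t*exp(2*t) + exp(2*t), -t*exp(2*t)]
  [t*exp(2*t), -t*exp(2*t), t*exp(2*t) + exp(2*t)]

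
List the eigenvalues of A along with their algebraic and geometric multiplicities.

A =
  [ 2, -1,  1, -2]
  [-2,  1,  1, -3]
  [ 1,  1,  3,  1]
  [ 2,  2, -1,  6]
λ = 3: alg = 4, geom = 2

Step 1 — factor the characteristic polynomial to read off the algebraic multiplicities:
  χ_A(x) = (x - 3)^4

Step 2 — compute geometric multiplicities via the rank-nullity identity g(λ) = n − rank(A − λI):
  rank(A − (3)·I) = 2, so dim ker(A − (3)·I) = n − 2 = 2

Summary:
  λ = 3: algebraic multiplicity = 4, geometric multiplicity = 2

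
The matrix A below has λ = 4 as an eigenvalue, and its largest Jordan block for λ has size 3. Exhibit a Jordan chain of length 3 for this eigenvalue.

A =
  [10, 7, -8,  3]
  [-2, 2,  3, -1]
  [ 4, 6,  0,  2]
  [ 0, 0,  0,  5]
A Jordan chain for λ = 4 of length 3:
v_1 = (-10, 4, -4, 0)ᵀ
v_2 = (6, -2, 4, 0)ᵀ
v_3 = (1, 0, 0, 0)ᵀ

Let N = A − (4)·I. We want v_3 with N^3 v_3 = 0 but N^2 v_3 ≠ 0; then v_{j-1} := N · v_j for j = 3, …, 2.

Pick v_3 = (1, 0, 0, 0)ᵀ.
Then v_2 = N · v_3 = (6, -2, 4, 0)ᵀ.
Then v_1 = N · v_2 = (-10, 4, -4, 0)ᵀ.

Sanity check: (A − (4)·I) v_1 = (0, 0, 0, 0)ᵀ = 0. ✓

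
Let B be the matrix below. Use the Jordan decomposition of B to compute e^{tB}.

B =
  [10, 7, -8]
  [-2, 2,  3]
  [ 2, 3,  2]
e^{tB} =
  [6*exp(5*t) - 5*exp(4*t), -3*t*exp(5*t) + 10*exp(5*t) - 10*exp(4*t), -3*t*exp(5*t) - 5*exp(5*t) + 5*exp(4*t)]
  [-2*exp(5*t) + 2*exp(4*t), t*exp(5*t) - 3*exp(5*t) + 4*exp(4*t), t*exp(5*t) + 2*exp(5*t) - 2*exp(4*t)]
  [2*exp(5*t) - 2*exp(4*t), -t*exp(5*t) + 4*exp(5*t) - 4*exp(4*t), -t*exp(5*t) - exp(5*t) + 2*exp(4*t)]

Strategy: write B = P · J · P⁻¹ where J is a Jordan canonical form, so e^{tB} = P · e^{tJ} · P⁻¹, and e^{tJ} can be computed block-by-block.

B has Jordan form
J =
  [4, 0, 0]
  [0, 5, 1]
  [0, 0, 5]
(up to reordering of blocks).

Per-block formulas:
  For a 2×2 Jordan block J_2(5): exp(t · J_2(5)) = e^(5t)·(I + t·N), where N is the 2×2 nilpotent shift.
  For a 1×1 block at λ = 4: exp(t · [4]) = [e^(4t)].

After assembling e^{tJ} and conjugating by P, we get:

e^{tB} =
  [6*exp(5*t) - 5*exp(4*t), -3*t*exp(5*t) + 10*exp(5*t) - 10*exp(4*t), -3*t*exp(5*t) - 5*exp(5*t) + 5*exp(4*t)]
  [-2*exp(5*t) + 2*exp(4*t), t*exp(5*t) - 3*exp(5*t) + 4*exp(4*t), t*exp(5*t) + 2*exp(5*t) - 2*exp(4*t)]
  [2*exp(5*t) - 2*exp(4*t), -t*exp(5*t) + 4*exp(5*t) - 4*exp(4*t), -t*exp(5*t) - exp(5*t) + 2*exp(4*t)]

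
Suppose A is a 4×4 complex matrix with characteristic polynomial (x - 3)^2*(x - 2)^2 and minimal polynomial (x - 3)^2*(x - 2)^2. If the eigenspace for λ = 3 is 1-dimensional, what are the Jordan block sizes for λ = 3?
Block sizes for λ = 3: [2]

Step 1 — from the characteristic polynomial, algebraic multiplicity of λ = 3 is 2. From dim ker(A − (3)·I) = 1, there are exactly 1 Jordan blocks for λ = 3.
Step 2 — from the minimal polynomial, the factor (x − 3)^2 tells us the largest block for λ = 3 has size 2.
Step 3 — with total size 2, 1 blocks, and largest block 2, the block sizes (in nonincreasing order) are [2].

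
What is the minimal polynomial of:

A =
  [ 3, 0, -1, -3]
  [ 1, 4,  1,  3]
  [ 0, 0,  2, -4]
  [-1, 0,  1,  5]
x^3 - 10*x^2 + 32*x - 32

The characteristic polynomial is χ_A(x) = (x - 4)^3*(x - 2), so the eigenvalues are known. The minimal polynomial is
  m_A(x) = Π_λ (x − λ)^{k_λ}
where k_λ is the size of the *largest* Jordan block for λ (equivalently, the smallest k with (A − λI)^k v = 0 for every generalised eigenvector v of λ).

  λ = 2: largest Jordan block has size 1, contributing (x − 2)
  λ = 4: largest Jordan block has size 2, contributing (x − 4)^2

So m_A(x) = (x - 4)^2*(x - 2) = x^3 - 10*x^2 + 32*x - 32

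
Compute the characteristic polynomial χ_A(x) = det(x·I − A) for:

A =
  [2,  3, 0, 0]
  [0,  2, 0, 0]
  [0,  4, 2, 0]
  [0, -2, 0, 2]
x^4 - 8*x^3 + 24*x^2 - 32*x + 16

Expanding det(x·I − A) (e.g. by cofactor expansion or by noting that A is similar to its Jordan form J, which has the same characteristic polynomial as A) gives
  χ_A(x) = x^4 - 8*x^3 + 24*x^2 - 32*x + 16
which factors as (x - 2)^4. The eigenvalues (with algebraic multiplicities) are λ = 2 with multiplicity 4.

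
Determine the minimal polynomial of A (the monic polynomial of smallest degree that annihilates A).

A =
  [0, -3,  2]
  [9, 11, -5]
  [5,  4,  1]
x^3 - 12*x^2 + 48*x - 64

The characteristic polynomial is χ_A(x) = (x - 4)^3, so the eigenvalues are known. The minimal polynomial is
  m_A(x) = Π_λ (x − λ)^{k_λ}
where k_λ is the size of the *largest* Jordan block for λ (equivalently, the smallest k with (A − λI)^k v = 0 for every generalised eigenvector v of λ).

  λ = 4: largest Jordan block has size 3, contributing (x − 4)^3

So m_A(x) = (x - 4)^3 = x^3 - 12*x^2 + 48*x - 64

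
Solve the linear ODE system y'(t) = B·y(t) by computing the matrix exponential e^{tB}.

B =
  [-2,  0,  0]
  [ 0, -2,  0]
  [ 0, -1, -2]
e^{tB} =
  [exp(-2*t), 0, 0]
  [0, exp(-2*t), 0]
  [0, -t*exp(-2*t), exp(-2*t)]

Strategy: write B = P · J · P⁻¹ where J is a Jordan canonical form, so e^{tB} = P · e^{tJ} · P⁻¹, and e^{tJ} can be computed block-by-block.

B has Jordan form
J =
  [-2,  1,  0]
  [ 0, -2,  0]
  [ 0,  0, -2]
(up to reordering of blocks).

Per-block formulas:
  For a 2×2 Jordan block J_2(-2): exp(t · J_2(-2)) = e^(-2t)·(I + t·N), where N is the 2×2 nilpotent shift.
  For a 1×1 block at λ = -2: exp(t · [-2]) = [e^(-2t)].

After assembling e^{tJ} and conjugating by P, we get:

e^{tB} =
  [exp(-2*t), 0, 0]
  [0, exp(-2*t), 0]
  [0, -t*exp(-2*t), exp(-2*t)]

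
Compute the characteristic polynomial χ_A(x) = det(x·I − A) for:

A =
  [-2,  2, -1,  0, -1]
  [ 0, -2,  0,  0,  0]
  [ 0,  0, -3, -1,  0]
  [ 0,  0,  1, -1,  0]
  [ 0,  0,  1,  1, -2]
x^5 + 10*x^4 + 40*x^3 + 80*x^2 + 80*x + 32

Expanding det(x·I − A) (e.g. by cofactor expansion or by noting that A is similar to its Jordan form J, which has the same characteristic polynomial as A) gives
  χ_A(x) = x^5 + 10*x^4 + 40*x^3 + 80*x^2 + 80*x + 32
which factors as (x + 2)^5. The eigenvalues (with algebraic multiplicities) are λ = -2 with multiplicity 5.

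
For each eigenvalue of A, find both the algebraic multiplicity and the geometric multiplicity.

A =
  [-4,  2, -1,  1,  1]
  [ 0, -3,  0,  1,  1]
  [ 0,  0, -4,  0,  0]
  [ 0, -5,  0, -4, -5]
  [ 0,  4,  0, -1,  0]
λ = -4: alg = 4, geom = 2; λ = 1: alg = 1, geom = 1

Step 1 — factor the characteristic polynomial to read off the algebraic multiplicities:
  χ_A(x) = (x - 1)*(x + 4)^4

Step 2 — compute geometric multiplicities via the rank-nullity identity g(λ) = n − rank(A − λI):
  rank(A − (-4)·I) = 3, so dim ker(A − (-4)·I) = n − 3 = 2
  rank(A − (1)·I) = 4, so dim ker(A − (1)·I) = n − 4 = 1

Summary:
  λ = -4: algebraic multiplicity = 4, geometric multiplicity = 2
  λ = 1: algebraic multiplicity = 1, geometric multiplicity = 1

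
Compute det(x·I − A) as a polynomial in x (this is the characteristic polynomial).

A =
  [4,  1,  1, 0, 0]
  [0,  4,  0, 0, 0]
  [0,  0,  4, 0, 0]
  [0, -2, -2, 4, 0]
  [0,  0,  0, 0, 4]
x^5 - 20*x^4 + 160*x^3 - 640*x^2 + 1280*x - 1024

Expanding det(x·I − A) (e.g. by cofactor expansion or by noting that A is similar to its Jordan form J, which has the same characteristic polynomial as A) gives
  χ_A(x) = x^5 - 20*x^4 + 160*x^3 - 640*x^2 + 1280*x - 1024
which factors as (x - 4)^5. The eigenvalues (with algebraic multiplicities) are λ = 4 with multiplicity 5.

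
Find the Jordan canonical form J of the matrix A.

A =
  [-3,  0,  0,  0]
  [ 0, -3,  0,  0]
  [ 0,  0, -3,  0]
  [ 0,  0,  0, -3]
J_1(-3) ⊕ J_1(-3) ⊕ J_1(-3) ⊕ J_1(-3)

The characteristic polynomial is
  det(x·I − A) = x^4 + 12*x^3 + 54*x^2 + 108*x + 81 = (x + 3)^4

Eigenvalues and multiplicities (the geometric multiplicity of λ is n − rank(A − λI), which equals the number of Jordan blocks for λ):
  λ = -3: algebraic multiplicity = 4, geometric multiplicity = 4

Determining the block sizes for each eigenvalue:
  λ = -3: gm = am = 4, so every block has size 1 → block sizes [1, 1, 1, 1]

Assembling the blocks gives a Jordan form
J =
  [-3,  0,  0,  0]
  [ 0, -3,  0,  0]
  [ 0,  0, -3,  0]
  [ 0,  0,  0, -3]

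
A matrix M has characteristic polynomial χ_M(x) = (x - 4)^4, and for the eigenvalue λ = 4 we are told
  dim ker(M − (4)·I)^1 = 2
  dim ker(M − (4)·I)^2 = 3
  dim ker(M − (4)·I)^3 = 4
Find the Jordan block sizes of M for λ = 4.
Block sizes for λ = 4: [3, 1]

From the dimensions of kernels of powers, the number of Jordan blocks of size at least j is d_j − d_{j−1} where d_j = dim ker(N^j) (with d_0 = 0). Computing the differences gives [2, 1, 1].
The number of blocks of size exactly k is (#blocks of size ≥ k) − (#blocks of size ≥ k + 1), so the partition is: 1 block(s) of size 1, 1 block(s) of size 3.
In nonincreasing order the block sizes are [3, 1].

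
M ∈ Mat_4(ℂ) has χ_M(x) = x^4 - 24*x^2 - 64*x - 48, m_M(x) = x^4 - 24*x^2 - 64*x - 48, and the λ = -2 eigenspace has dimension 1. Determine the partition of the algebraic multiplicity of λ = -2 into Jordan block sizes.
Block sizes for λ = -2: [3]

Step 1 — from the characteristic polynomial, algebraic multiplicity of λ = -2 is 3. From dim ker(M − (-2)·I) = 1, there are exactly 1 Jordan blocks for λ = -2.
Step 2 — from the minimal polynomial, the factor (x + 2)^3 tells us the largest block for λ = -2 has size 3.
Step 3 — with total size 3, 1 blocks, and largest block 3, the block sizes (in nonincreasing order) are [3].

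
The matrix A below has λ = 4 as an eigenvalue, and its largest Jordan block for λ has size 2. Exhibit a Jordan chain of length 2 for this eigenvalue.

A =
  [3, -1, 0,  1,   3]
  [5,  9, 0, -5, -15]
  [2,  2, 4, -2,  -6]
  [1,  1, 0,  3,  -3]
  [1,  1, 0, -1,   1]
A Jordan chain for λ = 4 of length 2:
v_1 = (-1, 5, 2, 1, 1)ᵀ
v_2 = (1, 0, 0, 0, 0)ᵀ

Let N = A − (4)·I. We want v_2 with N^2 v_2 = 0 but N^1 v_2 ≠ 0; then v_{j-1} := N · v_j for j = 2, …, 2.

Pick v_2 = (1, 0, 0, 0, 0)ᵀ.
Then v_1 = N · v_2 = (-1, 5, 2, 1, 1)ᵀ.

Sanity check: (A − (4)·I) v_1 = (0, 0, 0, 0, 0)ᵀ = 0. ✓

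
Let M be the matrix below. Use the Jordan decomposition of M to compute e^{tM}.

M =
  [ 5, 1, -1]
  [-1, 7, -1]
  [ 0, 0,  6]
e^{tM} =
  [-t*exp(6*t) + exp(6*t), t*exp(6*t), -t*exp(6*t)]
  [-t*exp(6*t), t*exp(6*t) + exp(6*t), -t*exp(6*t)]
  [0, 0, exp(6*t)]

Strategy: write M = P · J · P⁻¹ where J is a Jordan canonical form, so e^{tM} = P · e^{tJ} · P⁻¹, and e^{tJ} can be computed block-by-block.

M has Jordan form
J =
  [6, 1, 0]
  [0, 6, 0]
  [0, 0, 6]
(up to reordering of blocks).

Per-block formulas:
  For a 1×1 block at λ = 6: exp(t · [6]) = [e^(6t)].
  For a 2×2 Jordan block J_2(6): exp(t · J_2(6)) = e^(6t)·(I + t·N), where N is the 2×2 nilpotent shift.

After assembling e^{tJ} and conjugating by P, we get:

e^{tM} =
  [-t*exp(6*t) + exp(6*t), t*exp(6*t), -t*exp(6*t)]
  [-t*exp(6*t), t*exp(6*t) + exp(6*t), -t*exp(6*t)]
  [0, 0, exp(6*t)]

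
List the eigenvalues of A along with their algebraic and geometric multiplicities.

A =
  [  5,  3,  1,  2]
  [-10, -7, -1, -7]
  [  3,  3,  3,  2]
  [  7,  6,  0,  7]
λ = 2: alg = 4, geom = 2

Step 1 — factor the characteristic polynomial to read off the algebraic multiplicities:
  χ_A(x) = (x - 2)^4

Step 2 — compute geometric multiplicities via the rank-nullity identity g(λ) = n − rank(A − λI):
  rank(A − (2)·I) = 2, so dim ker(A − (2)·I) = n − 2 = 2

Summary:
  λ = 2: algebraic multiplicity = 4, geometric multiplicity = 2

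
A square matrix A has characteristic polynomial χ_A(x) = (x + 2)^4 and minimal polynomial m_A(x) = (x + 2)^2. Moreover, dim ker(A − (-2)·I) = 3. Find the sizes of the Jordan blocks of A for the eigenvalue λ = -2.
Block sizes for λ = -2: [2, 1, 1]

Step 1 — from the characteristic polynomial, algebraic multiplicity of λ = -2 is 4. From dim ker(A − (-2)·I) = 3, there are exactly 3 Jordan blocks for λ = -2.
Step 2 — from the minimal polynomial, the factor (x + 2)^2 tells us the largest block for λ = -2 has size 2.
Step 3 — with total size 4, 3 blocks, and largest block 2, the block sizes (in nonincreasing order) are [2, 1, 1].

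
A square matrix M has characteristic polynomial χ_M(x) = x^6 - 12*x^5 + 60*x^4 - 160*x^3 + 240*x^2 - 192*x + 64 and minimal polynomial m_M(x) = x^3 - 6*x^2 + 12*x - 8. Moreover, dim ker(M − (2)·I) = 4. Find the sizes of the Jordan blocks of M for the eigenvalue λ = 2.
Block sizes for λ = 2: [3, 1, 1, 1]

Step 1 — from the characteristic polynomial, algebraic multiplicity of λ = 2 is 6. From dim ker(M − (2)·I) = 4, there are exactly 4 Jordan blocks for λ = 2.
Step 2 — from the minimal polynomial, the factor (x − 2)^3 tells us the largest block for λ = 2 has size 3.
Step 3 — with total size 6, 4 blocks, and largest block 3, the block sizes (in nonincreasing order) are [3, 1, 1, 1].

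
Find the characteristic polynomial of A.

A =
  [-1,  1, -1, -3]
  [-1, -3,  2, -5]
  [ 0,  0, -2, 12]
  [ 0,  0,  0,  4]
x^4 + 2*x^3 - 12*x^2 - 40*x - 32

Expanding det(x·I − A) (e.g. by cofactor expansion or by noting that A is similar to its Jordan form J, which has the same characteristic polynomial as A) gives
  χ_A(x) = x^4 + 2*x^3 - 12*x^2 - 40*x - 32
which factors as (x - 4)*(x + 2)^3. The eigenvalues (with algebraic multiplicities) are λ = -2 with multiplicity 3, λ = 4 with multiplicity 1.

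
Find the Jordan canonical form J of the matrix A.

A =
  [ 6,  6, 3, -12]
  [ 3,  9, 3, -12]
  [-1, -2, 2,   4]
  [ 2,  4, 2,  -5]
J_2(3) ⊕ J_1(3) ⊕ J_1(3)

The characteristic polynomial is
  det(x·I − A) = x^4 - 12*x^3 + 54*x^2 - 108*x + 81 = (x - 3)^4

Eigenvalues and multiplicities (the geometric multiplicity of λ is n − rank(A − λI), which equals the number of Jordan blocks for λ):
  λ = 3: algebraic multiplicity = 4, geometric multiplicity = 3

Determining the block sizes for each eigenvalue:
  λ = 3: 3 blocks summing to 4 forces exactly one block of size 2 and the rest size 1 → block sizes [2, 1, 1]

Assembling the blocks gives a Jordan form
J =
  [3, 1, 0, 0]
  [0, 3, 0, 0]
  [0, 0, 3, 0]
  [0, 0, 0, 3]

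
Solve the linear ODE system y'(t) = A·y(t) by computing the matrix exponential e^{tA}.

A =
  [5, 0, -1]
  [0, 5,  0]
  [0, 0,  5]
e^{tA} =
  [exp(5*t), 0, -t*exp(5*t)]
  [0, exp(5*t), 0]
  [0, 0, exp(5*t)]

Strategy: write A = P · J · P⁻¹ where J is a Jordan canonical form, so e^{tA} = P · e^{tJ} · P⁻¹, and e^{tJ} can be computed block-by-block.

A has Jordan form
J =
  [5, 1, 0]
  [0, 5, 0]
  [0, 0, 5]
(up to reordering of blocks).

Per-block formulas:
  For a 1×1 block at λ = 5: exp(t · [5]) = [e^(5t)].
  For a 2×2 Jordan block J_2(5): exp(t · J_2(5)) = e^(5t)·(I + t·N), where N is the 2×2 nilpotent shift.

After assembling e^{tJ} and conjugating by P, we get:

e^{tA} =
  [exp(5*t), 0, -t*exp(5*t)]
  [0, exp(5*t), 0]
  [0, 0, exp(5*t)]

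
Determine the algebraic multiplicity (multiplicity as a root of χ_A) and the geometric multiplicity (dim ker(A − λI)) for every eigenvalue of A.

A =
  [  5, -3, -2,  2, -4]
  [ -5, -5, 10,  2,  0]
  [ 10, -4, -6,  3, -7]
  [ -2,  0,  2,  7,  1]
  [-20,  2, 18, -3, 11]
λ = 0: alg = 3, geom = 2; λ = 6: alg = 2, geom = 1

Step 1 — factor the characteristic polynomial to read off the algebraic multiplicities:
  χ_A(x) = x^3*(x - 6)^2

Step 2 — compute geometric multiplicities via the rank-nullity identity g(λ) = n − rank(A − λI):
  rank(A − (0)·I) = 3, so dim ker(A − (0)·I) = n − 3 = 2
  rank(A − (6)·I) = 4, so dim ker(A − (6)·I) = n − 4 = 1

Summary:
  λ = 0: algebraic multiplicity = 3, geometric multiplicity = 2
  λ = 6: algebraic multiplicity = 2, geometric multiplicity = 1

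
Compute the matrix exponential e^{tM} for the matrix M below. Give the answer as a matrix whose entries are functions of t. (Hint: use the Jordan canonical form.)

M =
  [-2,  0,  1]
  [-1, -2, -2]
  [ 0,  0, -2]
e^{tM} =
  [exp(-2*t), 0, t*exp(-2*t)]
  [-t*exp(-2*t), exp(-2*t), -t^2*exp(-2*t)/2 - 2*t*exp(-2*t)]
  [0, 0, exp(-2*t)]

Strategy: write M = P · J · P⁻¹ where J is a Jordan canonical form, so e^{tM} = P · e^{tJ} · P⁻¹, and e^{tJ} can be computed block-by-block.

M has Jordan form
J =
  [-2,  1,  0]
  [ 0, -2,  1]
  [ 0,  0, -2]
(up to reordering of blocks).

Per-block formulas:
  For a 3×3 Jordan block J_3(-2): exp(t · J_3(-2)) = e^(-2t)·(I + t·N + (t^2/2)·N^2), where N is the 3×3 nilpotent shift.

After assembling e^{tJ} and conjugating by P, we get:

e^{tM} =
  [exp(-2*t), 0, t*exp(-2*t)]
  [-t*exp(-2*t), exp(-2*t), -t^2*exp(-2*t)/2 - 2*t*exp(-2*t)]
  [0, 0, exp(-2*t)]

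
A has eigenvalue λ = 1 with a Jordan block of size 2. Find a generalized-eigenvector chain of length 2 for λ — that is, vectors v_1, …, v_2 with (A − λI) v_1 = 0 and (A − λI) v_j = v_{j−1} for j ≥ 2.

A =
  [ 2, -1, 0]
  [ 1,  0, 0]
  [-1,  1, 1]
A Jordan chain for λ = 1 of length 2:
v_1 = (1, 1, -1)ᵀ
v_2 = (1, 0, 0)ᵀ

Let N = A − (1)·I. We want v_2 with N^2 v_2 = 0 but N^1 v_2 ≠ 0; then v_{j-1} := N · v_j for j = 2, …, 2.

Pick v_2 = (1, 0, 0)ᵀ.
Then v_1 = N · v_2 = (1, 1, -1)ᵀ.

Sanity check: (A − (1)·I) v_1 = (0, 0, 0)ᵀ = 0. ✓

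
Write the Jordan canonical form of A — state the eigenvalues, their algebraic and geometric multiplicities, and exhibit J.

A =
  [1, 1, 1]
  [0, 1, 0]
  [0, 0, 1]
J_2(1) ⊕ J_1(1)

The characteristic polynomial is
  det(x·I − A) = x^3 - 3*x^2 + 3*x - 1 = (x - 1)^3

Eigenvalues and multiplicities (the geometric multiplicity of λ is n − rank(A − λI), which equals the number of Jordan blocks for λ):
  λ = 1: algebraic multiplicity = 3, geometric multiplicity = 2

Determining the block sizes for each eigenvalue:
  λ = 1: 2 blocks summing to 3 forces exactly one block of size 2 and the rest size 1 → block sizes [2, 1]

Assembling the blocks gives a Jordan form
J =
  [1, 1, 0]
  [0, 1, 0]
  [0, 0, 1]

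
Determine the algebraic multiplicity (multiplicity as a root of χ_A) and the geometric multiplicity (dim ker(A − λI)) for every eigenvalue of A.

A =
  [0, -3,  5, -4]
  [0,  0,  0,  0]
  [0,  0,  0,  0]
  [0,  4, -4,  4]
λ = 0: alg = 3, geom = 2; λ = 4: alg = 1, geom = 1

Step 1 — factor the characteristic polynomial to read off the algebraic multiplicities:
  χ_A(x) = x^3*(x - 4)

Step 2 — compute geometric multiplicities via the rank-nullity identity g(λ) = n − rank(A − λI):
  rank(A − (0)·I) = 2, so dim ker(A − (0)·I) = n − 2 = 2
  rank(A − (4)·I) = 3, so dim ker(A − (4)·I) = n − 3 = 1

Summary:
  λ = 0: algebraic multiplicity = 3, geometric multiplicity = 2
  λ = 4: algebraic multiplicity = 1, geometric multiplicity = 1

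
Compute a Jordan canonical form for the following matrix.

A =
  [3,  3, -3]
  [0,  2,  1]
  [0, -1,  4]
J_2(3) ⊕ J_1(3)

The characteristic polynomial is
  det(x·I − A) = x^3 - 9*x^2 + 27*x - 27 = (x - 3)^3

Eigenvalues and multiplicities (the geometric multiplicity of λ is n − rank(A − λI), which equals the number of Jordan blocks for λ):
  λ = 3: algebraic multiplicity = 3, geometric multiplicity = 2

Determining the block sizes for each eigenvalue:
  λ = 3: 2 blocks summing to 3 forces exactly one block of size 2 and the rest size 1 → block sizes [2, 1]

Assembling the blocks gives a Jordan form
J =
  [3, 1, 0]
  [0, 3, 0]
  [0, 0, 3]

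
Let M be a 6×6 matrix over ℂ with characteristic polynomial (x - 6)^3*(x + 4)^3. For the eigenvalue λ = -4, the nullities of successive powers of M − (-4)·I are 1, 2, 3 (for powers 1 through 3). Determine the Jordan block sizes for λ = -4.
Block sizes for λ = -4: [3]

From the dimensions of kernels of powers, the number of Jordan blocks of size at least j is d_j − d_{j−1} where d_j = dim ker(N^j) (with d_0 = 0). Computing the differences gives [1, 1, 1].
The number of blocks of size exactly k is (#blocks of size ≥ k) − (#blocks of size ≥ k + 1), so the partition is: 1 block(s) of size 3.
In nonincreasing order the block sizes are [3].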